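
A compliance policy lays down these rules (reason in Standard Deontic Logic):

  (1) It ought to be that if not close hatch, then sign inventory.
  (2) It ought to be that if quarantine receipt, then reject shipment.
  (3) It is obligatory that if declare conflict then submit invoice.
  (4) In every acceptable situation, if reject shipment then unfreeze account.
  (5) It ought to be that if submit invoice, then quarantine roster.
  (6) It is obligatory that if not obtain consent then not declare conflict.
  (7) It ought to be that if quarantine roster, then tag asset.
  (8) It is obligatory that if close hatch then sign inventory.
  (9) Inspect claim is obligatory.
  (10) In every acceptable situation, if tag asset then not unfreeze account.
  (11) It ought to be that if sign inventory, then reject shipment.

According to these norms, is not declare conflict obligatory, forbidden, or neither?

Obligatory

Premises 1 and 8 are O(¬close_hatch → sign_inventory) and O(close_hatch → sign_inventory); every ideal world satisfies ¬close_hatch or close_hatch, so in either case sign_inventory holds — hence O(sign_inventory).
With premise 11, O(sign_inventory → reject_shipment), the K-axiom yields O(reject_shipment).
Applying K to premise 4 (O(reject_shipment → unfreeze_account)) and O(reject_shipment) yields O(unfreeze_account).
The contrapositive of premise 10 (O(tag_asset → ¬unfreeze_account)) is O(unfreeze_account → ¬tag_asset), and O(unfreeze_account) is already established, so O(¬tag_asset).
The contrapositive of premise 7 (O(quarantine_roster → tag_asset)) is O(¬tag_asset → ¬quarantine_roster), and O(¬tag_asset) is already established, so O(¬quarantine_roster).
The contrapositive of premise 5 (O(submit_invoice → quarantine_roster)) is O(¬quarantine_roster → ¬submit_invoice), and O(¬quarantine_roster) is already established, so O(¬submit_invoice).
The contrapositive of premise 3 (O(declare_conflict → submit_invoice)) is O(¬submit_invoice → ¬declare_conflict), and O(¬submit_invoice) is already established, so O(¬declare_conflict).
Premises 2, 6, 9 do not contribute to this derivation.
Hence ¬declare_conflict is obligatory.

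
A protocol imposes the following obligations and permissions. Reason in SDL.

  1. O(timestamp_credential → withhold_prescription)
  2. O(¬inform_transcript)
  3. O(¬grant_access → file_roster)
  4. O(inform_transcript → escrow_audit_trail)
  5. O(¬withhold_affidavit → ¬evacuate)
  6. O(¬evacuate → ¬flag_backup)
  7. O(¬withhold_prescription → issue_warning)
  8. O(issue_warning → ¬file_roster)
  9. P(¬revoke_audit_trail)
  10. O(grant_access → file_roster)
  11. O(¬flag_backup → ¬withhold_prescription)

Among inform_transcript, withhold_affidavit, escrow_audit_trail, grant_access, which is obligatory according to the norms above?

By case analysis on grant_access: premise 10 gives O(grant_access → file_roster) and premise 3 gives O(¬grant_access → file_roster), so O(file_roster) either way.
The contrapositive of premise 8 (O(issue_warning → ¬file_roster)) is O(file_roster → ¬issue_warning), and O(file_roster) is already established, so O(¬issue_warning).
Premise 7, O(¬withhold_prescription → issue_warning), contraposes to O(¬issue_warning → withhold_prescription); with O(¬issue_warning) we get O(withhold_prescription).
Premise 11, O(¬flag_backup → ¬withhold_prescription), contraposes to O(withhold_prescription → flag_backup); with O(withhold_prescription) we get O(flag_backup).
Premise 6, O(¬evacuate → ¬flag_backup), contraposes to O(flag_backup → evacuate); with O(flag_backup) we get O(evacuate).
Premise 5, O(¬withhold_affidavit → ¬evacuate), contraposes to O(evacuate → withhold_affidavit); with O(evacuate) we get O(withhold_affidavit).
So O(withhold_affidavit) holds — withhold_affidavit is obligatory. None of the other listed options is made obligatory by any chain of premises.

withhold_affidavit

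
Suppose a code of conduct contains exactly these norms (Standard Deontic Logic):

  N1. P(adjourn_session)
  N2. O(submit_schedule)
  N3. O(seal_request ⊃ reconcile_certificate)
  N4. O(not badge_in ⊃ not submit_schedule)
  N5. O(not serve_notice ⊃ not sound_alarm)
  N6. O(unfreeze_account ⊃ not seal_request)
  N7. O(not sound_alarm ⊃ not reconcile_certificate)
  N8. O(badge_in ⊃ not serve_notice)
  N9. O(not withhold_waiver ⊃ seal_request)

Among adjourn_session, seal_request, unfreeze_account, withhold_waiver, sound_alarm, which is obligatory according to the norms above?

withhold_waiver

Premise 2 states O(submit_schedule) outright.
Premise 4 is O(not badge_in ⊃ not submit_schedule); contrapositively O(submit_schedule ⊃ badge_in). Since O(submit_schedule) holds, K gives O(badge_in).
Premise 8 is O(badge_in ⊃ not serve_notice); since O(badge_in), deontic closure gives O(not serve_notice).
From O(not serve_notice) and premise 5, O(not serve_notice ⊃ not sound_alarm), we obtain O(not sound_alarm).
With premise 7, O(not sound_alarm ⊃ not reconcile_certificate), the K-axiom yields O(not reconcile_certificate).
Premise 3, O(seal_request ⊃ reconcile_certificate), contraposes to O(not reconcile_certificate ⊃ not seal_request); with O(not reconcile_certificate) we get O(not seal_request).
The contrapositive of premise 9 (O(not withhold_waiver ⊃ seal_request)) is O(not seal_request ⊃ withhold_waiver), and O(not seal_request) is already established, so O(withhold_waiver).
So O(withhold_waiver) holds — withhold_waiver is obligatory. None of the other listed options is made obligatory by any chain of premises.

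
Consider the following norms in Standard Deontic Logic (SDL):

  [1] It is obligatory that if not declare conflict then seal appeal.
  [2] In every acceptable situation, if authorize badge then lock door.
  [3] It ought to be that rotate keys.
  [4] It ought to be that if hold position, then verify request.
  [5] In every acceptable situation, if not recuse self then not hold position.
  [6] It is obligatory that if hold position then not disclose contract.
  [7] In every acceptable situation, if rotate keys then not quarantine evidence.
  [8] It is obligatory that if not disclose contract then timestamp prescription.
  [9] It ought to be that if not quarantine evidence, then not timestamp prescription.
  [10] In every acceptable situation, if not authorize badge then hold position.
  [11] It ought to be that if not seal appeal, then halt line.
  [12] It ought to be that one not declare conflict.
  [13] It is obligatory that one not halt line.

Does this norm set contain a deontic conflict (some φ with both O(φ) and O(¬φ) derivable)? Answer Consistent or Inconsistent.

Consistent

Premise 11 is O(¬seal_appeal → halt_line), but O(¬seal_appeal) is not derivable from the premises, so it does not yield O(halt_line).
So O(halt_line) is not derivable, and the apparent clash with O(¬halt_line) does not arise.
A world satisfying every obligation exists (e.g. authorize_badge=true, declare_conflict=false, disclose_contract=true, halt_line=false, hold_position=false, lock_door=true, quarantine_evidence=false, recuse_self=false, rotate_keys=true, seal_appeal=true, timestamp_prescription=false, verify_request=false); no atom is both obligatory and forbidden, so the set is consistent.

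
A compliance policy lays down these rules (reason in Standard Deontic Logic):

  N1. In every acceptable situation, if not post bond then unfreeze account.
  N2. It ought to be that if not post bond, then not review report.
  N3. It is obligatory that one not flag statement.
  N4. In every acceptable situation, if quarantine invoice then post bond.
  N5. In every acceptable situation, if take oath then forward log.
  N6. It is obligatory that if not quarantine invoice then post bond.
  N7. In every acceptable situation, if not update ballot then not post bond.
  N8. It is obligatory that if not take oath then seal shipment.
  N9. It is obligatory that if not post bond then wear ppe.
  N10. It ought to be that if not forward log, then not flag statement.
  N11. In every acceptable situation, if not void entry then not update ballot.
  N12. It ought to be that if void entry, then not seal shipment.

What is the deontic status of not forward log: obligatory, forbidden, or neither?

Forbidden

Premises 4 and 6 are O(quarantine_invoice → post_bond) and O(¬quarantine_invoice → post_bond); every ideal world satisfies quarantine_invoice or ¬quarantine_invoice, so in either case post_bond holds — hence O(post_bond).
The contrapositive of premise 7 (O(¬update_ballot → ¬post_bond)) is O(post_bond → update_ballot), and O(post_bond) is already established, so O(update_ballot).
The contrapositive of premise 11 (O(¬void_entry → ¬update_ballot)) is O(update_ballot → void_entry), and O(update_ballot) is already established, so O(void_entry).
With premise 12, O(void_entry → ¬seal_shipment), the K-axiom yields O(¬seal_shipment).
The contrapositive of premise 8 (O(¬take_oath → seal_shipment)) is O(¬seal_shipment → take_oath), and O(¬seal_shipment) is already established, so O(take_oath).
Premise 5 is O(take_oath → forward_log); since O(take_oath), deontic closure gives O(forward_log).
Premises 1, 2, 3, 9, 10 do not contribute to this derivation.
Thus O(forward_log), which is F(¬forward_log): ¬forward_log is forbidden.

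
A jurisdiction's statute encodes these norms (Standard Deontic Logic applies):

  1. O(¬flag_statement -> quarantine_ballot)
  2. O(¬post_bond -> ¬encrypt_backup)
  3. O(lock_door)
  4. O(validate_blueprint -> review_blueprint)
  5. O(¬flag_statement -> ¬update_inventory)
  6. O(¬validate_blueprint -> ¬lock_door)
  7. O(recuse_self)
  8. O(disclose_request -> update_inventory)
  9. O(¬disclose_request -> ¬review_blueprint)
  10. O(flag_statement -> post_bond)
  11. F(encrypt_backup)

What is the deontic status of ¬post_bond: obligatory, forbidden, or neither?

Forbidden

Premise 3 states O(lock_door) outright.
The contrapositive of premise 6 (O(¬validate_blueprint -> ¬lock_door)) is O(lock_door -> validate_blueprint), and O(lock_door) is already established, so O(validate_blueprint).
Premise 4 is O(validate_blueprint -> review_blueprint); since O(validate_blueprint), deontic closure gives O(review_blueprint).
Premise 9 is O(¬disclose_request -> ¬review_blueprint); contrapositively O(review_blueprint -> disclose_request). Since O(review_blueprint) holds, K gives O(disclose_request).
Premise 8 is O(disclose_request -> update_inventory); since O(disclose_request), deontic closure gives O(update_inventory).
The contrapositive of premise 5 (O(¬flag_statement -> ¬update_inventory)) is O(update_inventory -> flag_statement), and O(update_inventory) is already established, so O(flag_statement).
Premise 10 is O(flag_statement -> post_bond); since O(flag_statement), deontic closure gives O(post_bond).
Premises 1, 2, 7, 11 do not contribute to this derivation.
Thus O(post_bond), which is F(¬post_bond): ¬post_bond is forbidden.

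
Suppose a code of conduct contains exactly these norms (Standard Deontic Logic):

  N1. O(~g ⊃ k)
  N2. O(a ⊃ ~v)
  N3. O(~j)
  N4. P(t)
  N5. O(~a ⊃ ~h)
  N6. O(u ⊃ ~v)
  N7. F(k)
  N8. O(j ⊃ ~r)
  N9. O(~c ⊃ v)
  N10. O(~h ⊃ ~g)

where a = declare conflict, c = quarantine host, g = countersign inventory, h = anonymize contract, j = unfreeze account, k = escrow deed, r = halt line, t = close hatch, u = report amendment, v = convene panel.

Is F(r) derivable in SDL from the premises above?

No

Premise 8 is O(j ⊃ ~r), but O(j) is not derivable from the premises, so it does not yield O(~r).
No other premise forces O(~r). An ideal world satisfying every premise can still have r true, so F(r) is not derivable.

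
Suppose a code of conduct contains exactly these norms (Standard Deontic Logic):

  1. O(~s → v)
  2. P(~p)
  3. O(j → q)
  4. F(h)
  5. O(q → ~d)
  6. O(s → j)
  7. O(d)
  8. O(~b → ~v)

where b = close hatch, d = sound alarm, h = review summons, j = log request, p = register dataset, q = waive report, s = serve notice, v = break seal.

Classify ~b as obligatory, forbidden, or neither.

Forbidden

Premise 7 gives O(d).
Premise 5 is O(q → ~d); contrapositively O(d → ~q). Since O(d) holds, K gives O(~q).
The contrapositive of premise 3 (O(j → q)) is O(~q → ~j), and O(~q) is already established, so O(~j).
The contrapositive of premise 6 (O(s → j)) is O(~j → ~s), and O(~j) is already established, so O(~s).
With premise 1, O(~s → v), the K-axiom yields O(v).
The contrapositive of premise 8 (O(~b → ~v)) is O(v → b), and O(v) is already established, so O(b).
Premises 2, 4 do not contribute to this derivation.
Thus O(b), which is F(~b): ~b is forbidden.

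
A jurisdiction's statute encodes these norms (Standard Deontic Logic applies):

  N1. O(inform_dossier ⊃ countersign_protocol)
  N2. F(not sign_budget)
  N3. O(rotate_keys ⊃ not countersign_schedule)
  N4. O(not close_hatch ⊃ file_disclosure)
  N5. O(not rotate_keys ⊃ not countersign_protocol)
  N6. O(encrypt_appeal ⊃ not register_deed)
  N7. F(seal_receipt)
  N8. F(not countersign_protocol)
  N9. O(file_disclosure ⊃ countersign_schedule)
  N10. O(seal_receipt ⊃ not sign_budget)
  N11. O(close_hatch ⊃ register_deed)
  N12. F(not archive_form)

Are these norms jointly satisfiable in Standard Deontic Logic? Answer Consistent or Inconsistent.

Premise 10 is O(seal_receipt ⊃ not sign_budget), but O(seal_receipt) is not derivable from the premises, so it does not yield O(not sign_budget).
So O(not sign_budget) is not derivable, and the apparent clash with O(sign_budget) does not arise.
A world satisfying every obligation exists (e.g. archive_form=true, close_hatch=true, countersign_protocol=true, countersign_schedule=false, encrypt_appeal=false, file_disclosure=false, inform_dossier=false, register_deed=true, rotate_keys=true, seal_receipt=false, sign_budget=true); no atom is both obligatory and forbidden, so the set is consistent.

Consistent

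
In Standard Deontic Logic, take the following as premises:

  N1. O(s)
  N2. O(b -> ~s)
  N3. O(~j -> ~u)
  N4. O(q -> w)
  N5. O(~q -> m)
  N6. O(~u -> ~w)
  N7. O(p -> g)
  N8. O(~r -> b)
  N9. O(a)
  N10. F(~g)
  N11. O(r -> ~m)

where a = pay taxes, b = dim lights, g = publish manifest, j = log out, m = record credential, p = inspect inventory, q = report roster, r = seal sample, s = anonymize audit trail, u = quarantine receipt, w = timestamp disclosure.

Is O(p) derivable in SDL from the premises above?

No

Premise 7 is O(p -> g); even if O(g) held, inferring O(p) would be affirming the consequent — invalid.
No other premise forces O(p). An ideal world satisfying every premise can still have p false, so O(p) is not derivable.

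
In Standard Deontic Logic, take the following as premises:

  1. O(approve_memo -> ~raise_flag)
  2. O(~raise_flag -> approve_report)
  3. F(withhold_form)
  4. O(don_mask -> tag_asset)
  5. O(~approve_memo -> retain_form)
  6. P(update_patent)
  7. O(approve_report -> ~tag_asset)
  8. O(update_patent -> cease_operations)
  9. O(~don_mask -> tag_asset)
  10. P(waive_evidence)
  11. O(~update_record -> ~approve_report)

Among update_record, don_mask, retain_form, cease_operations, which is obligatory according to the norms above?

Premises 4 and 9 are O(don_mask -> tag_asset) and O(~don_mask -> tag_asset); every ideal world satisfies don_mask or ~don_mask, so in either case tag_asset holds — hence O(tag_asset).
The contrapositive of premise 7 (O(approve_report -> ~tag_asset)) is O(tag_asset -> ~approve_report), and O(tag_asset) is already established, so O(~approve_report).
Premise 2 is O(~raise_flag -> approve_report); contrapositively O(~approve_report -> raise_flag). Since O(~approve_report) holds, K gives O(raise_flag).
Premise 1 is O(approve_memo -> ~raise_flag); contrapositively O(raise_flag -> ~approve_memo). Since O(raise_flag) holds, K gives O(~approve_memo).
Applying K to premise 5 (O(~approve_memo -> retain_form)) and O(~approve_memo) yields O(retain_form).
So O(retain_form) holds — retain_form is obligatory. None of the other listed options is made obligatory by any chain of premises.

retain_form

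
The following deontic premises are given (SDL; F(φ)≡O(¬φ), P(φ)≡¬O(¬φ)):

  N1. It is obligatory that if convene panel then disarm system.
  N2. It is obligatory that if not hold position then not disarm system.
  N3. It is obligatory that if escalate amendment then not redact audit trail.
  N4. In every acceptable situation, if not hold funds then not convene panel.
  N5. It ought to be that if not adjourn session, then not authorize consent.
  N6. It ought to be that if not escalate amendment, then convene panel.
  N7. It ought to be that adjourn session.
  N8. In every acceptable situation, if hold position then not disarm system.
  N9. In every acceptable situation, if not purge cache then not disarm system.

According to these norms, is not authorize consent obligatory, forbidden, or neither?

Premise 5 is O(¬adjourn_session → ¬authorize_consent), but O(¬adjourn_session) is not derivable from the premises, so it does not yield O(¬authorize_consent).
No premise or chain of K-axiom applications forces O(¬authorize_consent), and none forces O(authorize_consent). So ¬authorize_consent is neither obligatory nor forbidden under these norms.

Neither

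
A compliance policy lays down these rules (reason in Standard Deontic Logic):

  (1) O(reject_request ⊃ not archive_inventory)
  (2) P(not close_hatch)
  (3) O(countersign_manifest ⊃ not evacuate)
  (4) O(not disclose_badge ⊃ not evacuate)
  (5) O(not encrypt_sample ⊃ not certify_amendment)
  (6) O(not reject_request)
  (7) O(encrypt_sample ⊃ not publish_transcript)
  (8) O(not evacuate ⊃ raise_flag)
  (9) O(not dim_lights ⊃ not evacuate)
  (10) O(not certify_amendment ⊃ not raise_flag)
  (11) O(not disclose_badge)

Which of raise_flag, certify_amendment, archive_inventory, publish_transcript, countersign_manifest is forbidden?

Premise 11 gives O(not disclose_badge).
Applying K to premise 4 (O(not disclose_badge ⊃ not evacuate)) and O(not disclose_badge) yields O(not evacuate).
From O(not evacuate) and premise 8, O(not evacuate ⊃ raise_flag), we obtain O(raise_flag).
Premise 10, O(not certify_amendment ⊃ not raise_flag), contraposes to O(raise_flag ⊃ certify_amendment); with O(raise_flag) we get O(certify_amendment).
Premise 5 is O(not encrypt_sample ⊃ not certify_amendment); contrapositively O(certify_amendment ⊃ encrypt_sample). Since O(certify_amendment) holds, K gives O(encrypt_sample).
With premise 7, O(encrypt_sample ⊃ not publish_transcript), the K-axiom yields O(not publish_transcript).
So O(not publish_transcript) holds, i.e. publish_transcript is forbidden. None of the other listed options is forbidden under the premises.

publish_transcript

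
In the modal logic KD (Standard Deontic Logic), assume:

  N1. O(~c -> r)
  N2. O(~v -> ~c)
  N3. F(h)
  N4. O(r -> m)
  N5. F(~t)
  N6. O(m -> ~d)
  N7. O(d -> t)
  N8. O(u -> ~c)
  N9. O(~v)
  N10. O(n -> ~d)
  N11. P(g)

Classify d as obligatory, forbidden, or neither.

Forbidden

From premise 9 we have O(~v).
Premise 2 is O(~v -> ~c); since O(~v), deontic closure gives O(~c).
Applying K to premise 1 (O(~c -> r)) and O(~c) yields O(r).
From O(r) and premise 4, O(r -> m), we obtain O(m).
With premise 6, O(m -> ~d), the K-axiom yields O(~d).
Premises 3, 5, 7, 8, 10, 11 do not contribute to this derivation.
Thus O(~d), which is F(d): d is forbidden.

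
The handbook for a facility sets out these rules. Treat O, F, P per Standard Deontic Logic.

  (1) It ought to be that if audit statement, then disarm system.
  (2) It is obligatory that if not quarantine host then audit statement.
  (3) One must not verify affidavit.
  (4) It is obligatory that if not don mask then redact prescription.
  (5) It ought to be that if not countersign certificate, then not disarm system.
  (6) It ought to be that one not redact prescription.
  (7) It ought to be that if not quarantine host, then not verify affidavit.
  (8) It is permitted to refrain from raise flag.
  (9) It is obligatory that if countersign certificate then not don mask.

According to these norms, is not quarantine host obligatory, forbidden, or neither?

Forbidden

From premise 6 we have O(¬redact_prescription).
Premise 4 is O(¬don_mask → redact_prescription); contrapositively O(¬redact_prescription → don_mask). Since O(¬redact_prescription) holds, K gives O(don_mask).
Premise 9, O(countersign_certificate → ¬don_mask), contraposes to O(don_mask → ¬countersign_certificate); with O(don_mask) we get O(¬countersign_certificate).
With premise 5, O(¬countersign_certificate → ¬disarm_system), the K-axiom yields O(¬disarm_system).
The contrapositive of premise 1 (O(audit_statement → disarm_system)) is O(¬disarm_system → ¬audit_statement), and O(¬disarm_system) is already established, so O(¬audit_statement).
Premise 2, O(¬quarantine_host → audit_statement), contraposes to O(¬audit_statement → quarantine_host); with O(¬audit_statement) we get O(quarantine_host).
Premises 3, 7, 8 do not contribute to this derivation.
Thus O(quarantine_host), which is F(¬quarantine_host): ¬quarantine_host is forbidden.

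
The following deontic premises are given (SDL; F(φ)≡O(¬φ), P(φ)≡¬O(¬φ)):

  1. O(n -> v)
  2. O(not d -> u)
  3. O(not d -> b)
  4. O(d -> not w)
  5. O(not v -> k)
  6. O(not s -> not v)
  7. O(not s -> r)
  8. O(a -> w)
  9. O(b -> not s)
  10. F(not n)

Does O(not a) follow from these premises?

Yes

Premise 10, F(not n), is equivalent to O(n).
With premise 1, O(n -> v), the K-axiom yields O(v).
The contrapositive of premise 6 (O(not s -> not v)) is O(v -> s), and O(v) is already established, so O(s).
The contrapositive of premise 9 (O(b -> not s)) is O(s -> not b), and O(s) is already established, so O(not b).
Premise 3 is O(not d -> b); contrapositively O(not b -> d). Since O(not b) holds, K gives O(d).
From O(d) and premise 4, O(d -> not w), we obtain O(not w).
Premise 8, O(a -> w), contraposes to O(not w -> not a); with O(not w) we get O(not a).
Premises 2, 5, 7 do not contribute to this derivation.
So O(not a) follows.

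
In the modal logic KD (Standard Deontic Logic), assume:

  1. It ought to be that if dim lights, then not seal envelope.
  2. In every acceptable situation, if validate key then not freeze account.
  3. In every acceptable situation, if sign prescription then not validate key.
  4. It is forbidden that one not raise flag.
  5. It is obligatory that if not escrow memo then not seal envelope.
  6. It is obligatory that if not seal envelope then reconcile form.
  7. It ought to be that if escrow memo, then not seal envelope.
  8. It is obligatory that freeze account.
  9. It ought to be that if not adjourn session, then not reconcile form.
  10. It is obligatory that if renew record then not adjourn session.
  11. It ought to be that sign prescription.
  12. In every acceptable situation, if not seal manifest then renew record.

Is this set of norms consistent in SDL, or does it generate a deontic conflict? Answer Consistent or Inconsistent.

Premise 2 is O(validate_key → ¬freeze_account), but O(validate_key) is not derivable from the premises, so it does not yield O(¬freeze_account).
So O(¬freeze_account) is not derivable, and the apparent clash with O(freeze_account) does not arise.
A world satisfying every obligation exists (e.g. adjourn_session=true, dim_lights=false, escrow_memo=false, freeze_account=true, raise_flag=true, reconcile_form=true, renew_record=false, seal_envelope=false, seal_manifest=true, sign_prescription=true, validate_key=false); no atom is both obligatory and forbidden, so the set is consistent.

Consistent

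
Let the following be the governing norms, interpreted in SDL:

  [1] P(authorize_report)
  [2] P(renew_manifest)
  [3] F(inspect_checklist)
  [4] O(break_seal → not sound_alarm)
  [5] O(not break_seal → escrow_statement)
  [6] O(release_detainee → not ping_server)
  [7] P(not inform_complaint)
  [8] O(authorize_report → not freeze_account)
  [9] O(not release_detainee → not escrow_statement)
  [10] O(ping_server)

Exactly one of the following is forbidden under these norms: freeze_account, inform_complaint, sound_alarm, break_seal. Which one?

Premise 10 gives O(ping_server).
Premise 6, O(release_detainee → not ping_server), contraposes to O(ping_server → not release_detainee); with O(ping_server) we get O(not release_detainee).
With premise 9, O(not release_detainee → not escrow_statement), the K-axiom yields O(not escrow_statement).
Premise 5, O(not break_seal → escrow_statement), contraposes to O(not escrow_statement → break_seal); with O(not escrow_statement) we get O(break_seal).
With premise 4, O(break_seal → not sound_alarm), the K-axiom yields O(not sound_alarm).
So O(not sound_alarm) holds, i.e. sound_alarm is forbidden. None of the other listed options is forbidden under the premises.

sound_alarm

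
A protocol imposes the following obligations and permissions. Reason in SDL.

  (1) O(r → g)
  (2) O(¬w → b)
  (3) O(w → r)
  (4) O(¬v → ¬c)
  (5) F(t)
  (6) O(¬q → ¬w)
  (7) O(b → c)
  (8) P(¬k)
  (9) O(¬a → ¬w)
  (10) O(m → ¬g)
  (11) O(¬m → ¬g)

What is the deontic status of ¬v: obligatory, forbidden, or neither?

Premises 11 and 10 are O(¬m → ¬g) and O(m → ¬g); every ideal world satisfies ¬m or m, so in either case ¬g holds — hence O(¬g).
Premise 1 is O(r → g); contrapositively O(¬g → ¬r). Since O(¬g) holds, K gives O(¬r).
The contrapositive of premise 3 (O(w → r)) is O(¬r → ¬w), and O(¬r) is already established, so O(¬w).
With premise 2, O(¬w → b), the K-axiom yields O(b).
Premise 7 is O(b → c); since O(b), deontic closure gives O(c).
The contrapositive of premise 4 (O(¬v → ¬c)) is O(c → v), and O(c) is already established, so O(v).
Premises 5, 6, 8, 9 do not contribute to this derivation.
Thus O(v), which is F(¬v): ¬v is forbidden.

Forbidden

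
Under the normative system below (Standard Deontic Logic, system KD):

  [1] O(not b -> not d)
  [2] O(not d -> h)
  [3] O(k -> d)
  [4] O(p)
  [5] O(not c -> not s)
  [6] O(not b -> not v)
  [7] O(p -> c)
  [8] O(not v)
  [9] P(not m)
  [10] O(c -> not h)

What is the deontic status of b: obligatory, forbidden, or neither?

From premise 4 we have O(p).
From O(p) and premise 7, O(p -> c), we obtain O(c).
Premise 10 is O(c -> not h); since O(c), deontic closure gives O(not h).
Premise 2, O(not d -> h), contraposes to O(not h -> d); with O(not h) we get O(d).
Premise 1 is O(not b -> not d); contrapositively O(d -> b). Since O(d) holds, K gives O(b).
Premises 3, 5, 6, 8, 9 do not contribute to this derivation.
Hence b is obligatory.

Obligatory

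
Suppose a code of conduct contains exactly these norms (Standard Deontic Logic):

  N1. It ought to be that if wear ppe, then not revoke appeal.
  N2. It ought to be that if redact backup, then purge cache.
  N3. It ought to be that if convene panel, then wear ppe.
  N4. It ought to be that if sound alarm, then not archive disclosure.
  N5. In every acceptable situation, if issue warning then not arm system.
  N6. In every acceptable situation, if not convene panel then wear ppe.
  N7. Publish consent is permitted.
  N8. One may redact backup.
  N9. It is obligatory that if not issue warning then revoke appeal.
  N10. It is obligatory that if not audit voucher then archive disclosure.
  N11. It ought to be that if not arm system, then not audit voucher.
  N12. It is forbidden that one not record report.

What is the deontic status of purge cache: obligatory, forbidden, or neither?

Neither

Premise 2 is O(redact_backup → purge_cache), but O(redact_backup) is not derivable from the premises (the permission P(redact_backup) asserts only ¬O(¬redact_backup), not O(redact_backup)), so it does not yield O(purge_cache).
No premise or chain of K-axiom applications forces O(purge_cache), and none forces O(¬purge_cache). So purge_cache is neither obligatory nor forbidden under these norms.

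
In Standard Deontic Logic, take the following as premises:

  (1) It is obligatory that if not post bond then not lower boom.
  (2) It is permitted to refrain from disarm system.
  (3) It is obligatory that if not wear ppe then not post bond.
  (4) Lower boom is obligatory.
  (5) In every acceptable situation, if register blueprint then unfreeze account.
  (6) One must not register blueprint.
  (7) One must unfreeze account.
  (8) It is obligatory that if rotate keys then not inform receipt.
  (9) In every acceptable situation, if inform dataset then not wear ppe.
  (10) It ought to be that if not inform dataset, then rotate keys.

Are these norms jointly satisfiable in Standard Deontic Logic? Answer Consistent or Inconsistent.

Premise 5 is O(register_blueprint → unfreeze_account); even if O(unfreeze_account) held, inferring O(register_blueprint) would be affirming the consequent — invalid.
So O(register_blueprint) is not derivable, and the apparent clash with O(¬register_blueprint) does not arise.
A world satisfying every obligation exists (e.g. disarm_system=false, inform_dataset=false, inform_receipt=false, lower_boom=true, post_bond=true, register_blueprint=false, rotate_keys=true, unfreeze_account=true, wear_ppe=true); no atom is both obligatory and forbidden, so the set is consistent.

Consistent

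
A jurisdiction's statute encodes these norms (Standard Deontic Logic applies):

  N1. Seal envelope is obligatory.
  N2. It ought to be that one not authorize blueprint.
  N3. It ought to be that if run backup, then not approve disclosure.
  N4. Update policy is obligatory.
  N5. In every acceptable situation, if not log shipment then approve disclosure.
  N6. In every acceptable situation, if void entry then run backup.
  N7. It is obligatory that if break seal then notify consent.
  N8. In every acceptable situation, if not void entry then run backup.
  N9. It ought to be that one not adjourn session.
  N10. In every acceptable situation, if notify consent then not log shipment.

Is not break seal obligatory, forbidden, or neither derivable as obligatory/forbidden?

Premises 8 and 6 cover both cases: O(¬void_entry → run_backup) and O(void_entry → run_backup). Since ¬void_entry ∨ void_entry is a tautology, O(run_backup) follows.
Premise 3 is O(run_backup → ¬approve_disclosure); since O(run_backup), deontic closure gives O(¬approve_disclosure).
Premise 5, O(¬log_shipment → approve_disclosure), contraposes to O(¬approve_disclosure → log_shipment); with O(¬approve_disclosure) we get O(log_shipment).
The contrapositive of premise 10 (O(notify_consent → ¬log_shipment)) is O(log_shipment → ¬notify_consent), and O(log_shipment) is already established, so O(¬notify_consent).
Premise 7, O(break_seal → notify_consent), contraposes to O(¬notify_consent → ¬break_seal); with O(¬notify_consent) we get O(¬break_seal).
Premises 1, 2, 4, 9 do not contribute to this derivation.
Hence ¬break_seal is obligatory.

Obligatory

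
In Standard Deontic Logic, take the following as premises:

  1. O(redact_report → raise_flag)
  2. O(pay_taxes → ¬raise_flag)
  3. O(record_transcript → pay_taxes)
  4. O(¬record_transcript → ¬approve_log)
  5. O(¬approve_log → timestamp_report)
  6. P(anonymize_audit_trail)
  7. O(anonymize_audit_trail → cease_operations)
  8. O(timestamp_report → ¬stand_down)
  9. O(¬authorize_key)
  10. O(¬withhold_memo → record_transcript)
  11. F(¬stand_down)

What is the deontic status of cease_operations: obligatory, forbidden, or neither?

Premise 7 is O(anonymize_audit_trail → cease_operations), but O(anonymize_audit_trail) is not derivable from the premises (the permission P(anonymize_audit_trail) asserts only ¬O(¬anonymize_audit_trail), not O(anonymize_audit_trail)), so it does not yield O(cease_operations).
No premise or chain of K-axiom applications forces O(cease_operations), and none forces O(¬cease_operations). So cease_operations is neither obligatory nor forbidden under these norms.

Neither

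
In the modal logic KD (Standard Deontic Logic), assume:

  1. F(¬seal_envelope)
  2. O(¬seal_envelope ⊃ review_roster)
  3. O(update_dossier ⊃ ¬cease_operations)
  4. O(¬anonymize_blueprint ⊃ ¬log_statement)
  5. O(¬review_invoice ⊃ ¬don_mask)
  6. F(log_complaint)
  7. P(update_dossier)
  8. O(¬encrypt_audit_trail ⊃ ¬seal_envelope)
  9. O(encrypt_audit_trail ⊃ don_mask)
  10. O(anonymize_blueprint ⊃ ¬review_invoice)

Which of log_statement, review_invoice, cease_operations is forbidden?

log_statement

F(¬seal_envelope) at premise 1 means O(seal_envelope).
Premise 8 is O(¬encrypt_audit_trail ⊃ ¬seal_envelope); contrapositively O(seal_envelope ⊃ encrypt_audit_trail). Since O(seal_envelope) holds, K gives O(encrypt_audit_trail).
From O(encrypt_audit_trail) and premise 9, O(encrypt_audit_trail ⊃ don_mask), we obtain O(don_mask).
Premise 5 is O(¬review_invoice ⊃ ¬don_mask); contrapositively O(don_mask ⊃ review_invoice). Since O(don_mask) holds, K gives O(review_invoice).
Premise 10, O(anonymize_blueprint ⊃ ¬review_invoice), contraposes to O(review_invoice ⊃ ¬anonymize_blueprint); with O(review_invoice) we get O(¬anonymize_blueprint).
Applying K to premise 4 (O(¬anonymize_blueprint ⊃ ¬log_statement)) and O(¬anonymize_blueprint) yields O(¬log_statement).
So O(¬log_statement) holds, i.e. log_statement is forbidden. None of the other listed options is forbidden under the premises.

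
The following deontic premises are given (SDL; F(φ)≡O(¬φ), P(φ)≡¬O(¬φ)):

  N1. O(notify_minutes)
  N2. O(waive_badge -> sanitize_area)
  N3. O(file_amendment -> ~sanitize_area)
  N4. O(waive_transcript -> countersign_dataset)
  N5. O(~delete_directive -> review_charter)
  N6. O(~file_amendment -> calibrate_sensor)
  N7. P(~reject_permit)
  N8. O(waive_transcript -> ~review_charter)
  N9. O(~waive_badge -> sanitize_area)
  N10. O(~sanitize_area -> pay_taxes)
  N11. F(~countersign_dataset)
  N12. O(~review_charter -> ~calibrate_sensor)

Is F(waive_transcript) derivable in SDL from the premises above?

Yes

By case analysis on ~waive_badge: premise 9 gives O(~waive_badge -> sanitize_area) and premise 2 gives O(waive_badge -> sanitize_area), so O(sanitize_area) either way.
Premise 3 is O(file_amendment -> ~sanitize_area); contrapositively O(sanitize_area -> ~file_amendment). Since O(sanitize_area) holds, K gives O(~file_amendment).
Premise 6 is O(~file_amendment -> calibrate_sensor); since O(~file_amendment), deontic closure gives O(calibrate_sensor).
Premise 12, O(~review_charter -> ~calibrate_sensor), contraposes to O(calibrate_sensor -> review_charter); with O(calibrate_sensor) we get O(review_charter).
The contrapositive of premise 8 (O(waive_transcript -> ~review_charter)) is O(review_charter -> ~waive_transcript), and O(review_charter) is already established, so O(~waive_transcript).
Premises 1, 4, 5, 7, 10, 11 do not contribute to this derivation.
So O(~waive_transcript) holds, i.e. F(waive_transcript). The claim follows.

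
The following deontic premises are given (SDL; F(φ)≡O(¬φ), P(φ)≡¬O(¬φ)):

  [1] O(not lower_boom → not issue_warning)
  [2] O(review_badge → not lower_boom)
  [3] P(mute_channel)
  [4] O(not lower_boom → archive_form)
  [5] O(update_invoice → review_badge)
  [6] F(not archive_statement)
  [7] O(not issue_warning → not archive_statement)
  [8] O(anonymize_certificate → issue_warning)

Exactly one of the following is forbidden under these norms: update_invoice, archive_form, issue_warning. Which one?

Premise 6, F(not archive_statement), is equivalent to O(archive_statement).
Premise 7, O(not issue_warning → not archive_statement), contraposes to O(archive_statement → issue_warning); with O(archive_statement) we get O(issue_warning).
The contrapositive of premise 1 (O(not lower_boom → not issue_warning)) is O(issue_warning → lower_boom), and O(issue_warning) is already established, so O(lower_boom).
The contrapositive of premise 2 (O(review_badge → not lower_boom)) is O(lower_boom → not review_badge), and O(lower_boom) is already established, so O(not review_badge).
Premise 5, O(update_invoice → review_badge), contraposes to O(not review_badge → not update_invoice); with O(not review_badge) we get O(not update_invoice).
So O(not update_invoice) holds, i.e. update_invoice is forbidden. None of the other listed options is forbidden under the premises.

update_invoice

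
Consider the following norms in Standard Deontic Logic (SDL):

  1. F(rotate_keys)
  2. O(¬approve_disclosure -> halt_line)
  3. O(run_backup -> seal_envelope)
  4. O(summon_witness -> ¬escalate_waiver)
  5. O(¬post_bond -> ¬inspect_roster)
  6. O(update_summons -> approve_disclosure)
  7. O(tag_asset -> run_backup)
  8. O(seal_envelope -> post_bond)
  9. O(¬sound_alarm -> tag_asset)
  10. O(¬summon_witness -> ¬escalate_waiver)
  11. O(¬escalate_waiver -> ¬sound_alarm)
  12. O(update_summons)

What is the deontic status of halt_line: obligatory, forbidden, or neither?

Neither

Premise 2 is O(¬approve_disclosure -> halt_line), but O(¬approve_disclosure) is not derivable from the premises, so it does not yield O(halt_line).
No premise or chain of K-axiom applications forces O(halt_line), and none forces O(¬halt_line). So halt_line is neither obligatory nor forbidden under these norms.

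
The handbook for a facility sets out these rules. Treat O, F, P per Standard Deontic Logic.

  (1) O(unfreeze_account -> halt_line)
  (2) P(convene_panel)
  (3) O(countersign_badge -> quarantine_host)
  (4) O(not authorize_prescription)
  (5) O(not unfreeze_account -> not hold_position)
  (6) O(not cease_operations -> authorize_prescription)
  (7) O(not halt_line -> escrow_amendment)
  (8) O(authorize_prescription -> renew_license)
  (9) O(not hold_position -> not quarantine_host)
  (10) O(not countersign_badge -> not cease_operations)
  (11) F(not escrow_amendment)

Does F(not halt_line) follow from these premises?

From premise 4 we have O(not authorize_prescription).
Premise 6 is O(not cease_operations -> authorize_prescription); contrapositively O(not authorize_prescription -> cease_operations). Since O(not authorize_prescription) holds, K gives O(cease_operations).
Premise 10, O(not countersign_badge -> not cease_operations), contraposes to O(cease_operations -> countersign_badge); with O(cease_operations) we get O(countersign_badge).
With premise 3, O(countersign_badge -> quarantine_host), the K-axiom yields O(quarantine_host).
The contrapositive of premise 9 (O(not hold_position -> not quarantine_host)) is O(quarantine_host -> hold_position), and O(quarantine_host) is already established, so O(hold_position).
The contrapositive of premise 5 (O(not unfreeze_account -> not hold_position)) is O(hold_position -> unfreeze_account), and O(hold_position) is already established, so O(unfreeze_account).
Premise 1 is O(unfreeze_account -> halt_line); since O(unfreeze_account), deontic closure gives O(halt_line).
Premises 2, 7, 8, 11 do not contribute to this derivation.
So O(halt_line) holds, i.e. F(not halt_line). The claim follows.

Yes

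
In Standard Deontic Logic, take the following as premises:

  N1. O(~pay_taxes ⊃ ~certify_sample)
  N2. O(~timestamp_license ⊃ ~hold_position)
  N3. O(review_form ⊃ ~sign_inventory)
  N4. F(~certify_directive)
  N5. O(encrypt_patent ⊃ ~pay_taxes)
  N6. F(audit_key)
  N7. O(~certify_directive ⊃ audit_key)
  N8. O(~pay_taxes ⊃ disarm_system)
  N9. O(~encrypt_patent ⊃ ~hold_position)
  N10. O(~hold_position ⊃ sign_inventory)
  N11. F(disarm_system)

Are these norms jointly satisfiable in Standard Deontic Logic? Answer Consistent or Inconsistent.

Consistent

Premise 7 is O(~certify_directive ⊃ audit_key), but O(~certify_directive) is not derivable from the premises, so it does not yield O(audit_key).
So O(audit_key) is not derivable, and the apparent clash with O(~audit_key) does not arise.
A world satisfying every obligation exists (e.g. audit_key=false, certify_directive=true, certify_sample=false, disarm_system=false, encrypt_patent=false, hold_position=false, pay_taxes=true, review_form=false, sign_inventory=true, timestamp_license=false); no atom is both obligatory and forbidden, so the set is consistent.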